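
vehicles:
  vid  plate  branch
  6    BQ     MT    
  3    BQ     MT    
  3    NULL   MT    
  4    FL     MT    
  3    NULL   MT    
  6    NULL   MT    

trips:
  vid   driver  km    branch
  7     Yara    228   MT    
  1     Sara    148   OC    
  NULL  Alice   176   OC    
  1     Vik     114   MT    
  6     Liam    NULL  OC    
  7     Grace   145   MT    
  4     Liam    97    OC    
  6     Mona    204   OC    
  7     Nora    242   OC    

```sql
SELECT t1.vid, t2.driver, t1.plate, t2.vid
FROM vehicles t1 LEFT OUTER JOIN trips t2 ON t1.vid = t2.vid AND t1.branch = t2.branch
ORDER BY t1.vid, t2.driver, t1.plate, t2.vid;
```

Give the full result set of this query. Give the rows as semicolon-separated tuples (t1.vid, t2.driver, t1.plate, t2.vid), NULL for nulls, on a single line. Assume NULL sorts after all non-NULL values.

LEFT JOIN keeps every row from `vehicles`; unmatched rows get NULL for `trips`'s columns.
Matching on t1.vid = t2.vid AND t1.branch = t2.branch. A NULL in a compared column never satisfies the condition.
- t1[0] vid=6, branch=MT → no match; kept with NULLs on the t2 side.
- t1[1] vid=3, branch=MT → no match; kept with NULLs on the t2 side.
- t1[2] vid=3, branch=MT → no match; kept with NULLs on the t2 side.
- t1[3] vid=4, branch=MT → no match; kept with NULLs on the t2 side.
- t1[4] vid=3, branch=MT → no match; kept with NULLs on the t2 side.
- t1[5] vid=6, branch=MT → no match; kept with NULLs on the t2 side.
After projecting and ordering:
t1.vid | t2.driver | t1.plate | t2.vid
3 | NULL | BQ | NULL
3 | NULL | NULL | NULL
3 | NULL | NULL | NULL
4 | NULL | FL | NULL
6 | NULL | BQ | NULL
6 | NULL | NULL | NULL

(3, NULL, BQ, NULL); (3, NULL, NULL, NULL); (3, NULL, NULL, NULL); (4, NULL, FL, NULL); (6, NULL, BQ, NULL); (6, NULL, NULL, NULL)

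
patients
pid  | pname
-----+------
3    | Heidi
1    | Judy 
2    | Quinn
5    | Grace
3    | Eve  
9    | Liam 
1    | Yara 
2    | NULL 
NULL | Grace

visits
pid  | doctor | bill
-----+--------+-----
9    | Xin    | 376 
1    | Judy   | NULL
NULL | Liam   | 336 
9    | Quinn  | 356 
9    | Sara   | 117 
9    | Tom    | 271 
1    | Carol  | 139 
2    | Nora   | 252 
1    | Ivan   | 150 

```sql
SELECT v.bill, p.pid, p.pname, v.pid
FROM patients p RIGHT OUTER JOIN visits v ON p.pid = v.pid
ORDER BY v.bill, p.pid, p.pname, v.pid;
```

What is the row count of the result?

13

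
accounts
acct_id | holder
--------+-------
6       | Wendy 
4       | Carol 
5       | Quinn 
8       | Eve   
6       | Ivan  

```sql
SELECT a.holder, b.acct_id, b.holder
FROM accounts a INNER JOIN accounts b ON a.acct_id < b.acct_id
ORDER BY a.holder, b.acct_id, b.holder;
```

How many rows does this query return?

INNER JOIN keeps only pairs where the ON condition holds.
Matching on a.acct_id < b.acct_id.
- acct_id=6: 1 matching b row(s), so 1 row(s) emitted.
- acct_id=4: 4 matching b row(s), so 4 row(s) emitted.
- acct_id=5: 3 matching b row(s), so 3 row(s) emitted.
- acct_id=8: no matching b row, dropped.
- acct_id=6: 1 matching b row(s), so 1 row(s) emitted.
Total: 9 rows.

9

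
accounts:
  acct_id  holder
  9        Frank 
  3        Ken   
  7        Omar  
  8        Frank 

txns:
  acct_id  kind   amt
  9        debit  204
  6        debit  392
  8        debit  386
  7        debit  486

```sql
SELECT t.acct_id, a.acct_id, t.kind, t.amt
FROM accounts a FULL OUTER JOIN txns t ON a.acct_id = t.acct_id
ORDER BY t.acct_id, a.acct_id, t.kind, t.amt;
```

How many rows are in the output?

5

FULL OUTER JOIN keeps every row from both sides; unmatched rows get NULL for the other side's columns.
Matching on a.acct_id = t.acct_id.
- a[0] acct_id=9 → 1 match(es) in t → 1 row(s).
- a[1] acct_id=3 → no match; kept with NULLs on the t side.
- a[2] acct_id=7 → 1 match(es) in t → 1 row(s).
- a[3] acct_id=8 → 1 match(es) in t → 1 row(s).
- 1 row(s) from t found no a partner → padded with NULL.
Total: 3 matched + 2 padded = 5 rows.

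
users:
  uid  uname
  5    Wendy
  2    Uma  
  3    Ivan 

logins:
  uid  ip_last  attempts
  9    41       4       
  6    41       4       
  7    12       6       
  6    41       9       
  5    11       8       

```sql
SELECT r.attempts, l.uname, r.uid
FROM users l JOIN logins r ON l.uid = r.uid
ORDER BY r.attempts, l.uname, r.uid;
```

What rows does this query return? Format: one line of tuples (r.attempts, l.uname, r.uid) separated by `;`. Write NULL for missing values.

(8, Wendy, 5)

INNER JOIN keeps only pairs where the ON condition holds.
Matching on l.uid = r.uid.
- l (uid=5) pairs with 1 row(s) of r.
- l (uid=2) has no partner → excluded.
- l (uid=3) has no partner → excluded.
After projecting and ordering:
r.attempts | l.uname | r.uid
8 | Wendy | 5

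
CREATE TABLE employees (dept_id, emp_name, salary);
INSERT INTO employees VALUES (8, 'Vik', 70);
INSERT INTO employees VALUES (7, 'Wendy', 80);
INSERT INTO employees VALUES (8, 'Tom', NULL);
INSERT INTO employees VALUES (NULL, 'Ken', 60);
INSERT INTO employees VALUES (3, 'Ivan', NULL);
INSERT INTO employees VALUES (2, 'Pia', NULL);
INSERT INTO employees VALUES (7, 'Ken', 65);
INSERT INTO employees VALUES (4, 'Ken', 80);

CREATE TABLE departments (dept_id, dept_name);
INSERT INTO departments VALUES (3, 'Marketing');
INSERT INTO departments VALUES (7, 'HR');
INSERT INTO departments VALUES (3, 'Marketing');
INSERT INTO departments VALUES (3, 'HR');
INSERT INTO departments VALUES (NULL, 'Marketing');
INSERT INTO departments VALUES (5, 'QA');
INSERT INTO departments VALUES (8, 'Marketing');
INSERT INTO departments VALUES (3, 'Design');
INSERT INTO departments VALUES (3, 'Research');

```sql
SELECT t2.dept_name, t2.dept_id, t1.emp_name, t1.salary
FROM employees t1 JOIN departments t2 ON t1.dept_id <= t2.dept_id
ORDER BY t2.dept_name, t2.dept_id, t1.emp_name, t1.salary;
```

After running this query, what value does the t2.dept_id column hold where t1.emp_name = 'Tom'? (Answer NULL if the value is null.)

INNER JOIN keeps only pairs where the ON condition holds.
Matching on t1.dept_id <= t2.dept_id. A NULL in a compared column never satisfies the condition.
- t1 (dept_id=8) pairs with 1 row(s) of t2.
- t1 (dept_id=7) pairs with 2 row(s) of t2.
- t1 (dept_id=8) pairs with 1 row(s) of t2.
- t1 (dept_id=NULL) has no partner → excluded.
- t1 (dept_id=3) pairs with 8 row(s) of t2.
- t1 (dept_id=2) pairs with 8 row(s) of t2.
- t1 (dept_id=7) pairs with 2 row(s) of t2.
- t1 (dept_id=4) pairs with 3 row(s) of t2.

8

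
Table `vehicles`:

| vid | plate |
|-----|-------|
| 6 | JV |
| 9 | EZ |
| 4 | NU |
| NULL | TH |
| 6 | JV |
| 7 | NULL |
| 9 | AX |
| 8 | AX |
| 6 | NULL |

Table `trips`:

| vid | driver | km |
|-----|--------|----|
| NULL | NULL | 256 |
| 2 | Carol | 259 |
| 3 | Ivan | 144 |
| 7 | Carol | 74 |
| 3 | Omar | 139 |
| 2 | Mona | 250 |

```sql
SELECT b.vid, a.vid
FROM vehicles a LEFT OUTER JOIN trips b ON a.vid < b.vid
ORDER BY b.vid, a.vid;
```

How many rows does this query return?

LEFT JOIN keeps every row from `vehicles`; unmatched rows get NULL for `trips`'s columns.
Matching on a.vid < b.vid. A NULL in a compared column never satisfies the condition.
- vid=6: 1 matching b row(s), so 1 row(s) emitted.
- vid=9: no b row matches, row kept with b columns NULL.
- vid=4: 1 matching b row(s), so 1 row(s) emitted.
- vid=NULL: no b row matches, row kept with b columns NULL.
- vid=6: 1 matching b row(s), so 1 row(s) emitted.
- vid=7: no b row matches, row kept with b columns NULL.
- vid=9: no b row matches, row kept with b columns NULL.
- vid=8: no b row matches, row kept with b columns NULL.
- vid=6: 1 matching b row(s), so 1 row(s) emitted.
Total: 4 matched + 5 padded = 9 rows.

9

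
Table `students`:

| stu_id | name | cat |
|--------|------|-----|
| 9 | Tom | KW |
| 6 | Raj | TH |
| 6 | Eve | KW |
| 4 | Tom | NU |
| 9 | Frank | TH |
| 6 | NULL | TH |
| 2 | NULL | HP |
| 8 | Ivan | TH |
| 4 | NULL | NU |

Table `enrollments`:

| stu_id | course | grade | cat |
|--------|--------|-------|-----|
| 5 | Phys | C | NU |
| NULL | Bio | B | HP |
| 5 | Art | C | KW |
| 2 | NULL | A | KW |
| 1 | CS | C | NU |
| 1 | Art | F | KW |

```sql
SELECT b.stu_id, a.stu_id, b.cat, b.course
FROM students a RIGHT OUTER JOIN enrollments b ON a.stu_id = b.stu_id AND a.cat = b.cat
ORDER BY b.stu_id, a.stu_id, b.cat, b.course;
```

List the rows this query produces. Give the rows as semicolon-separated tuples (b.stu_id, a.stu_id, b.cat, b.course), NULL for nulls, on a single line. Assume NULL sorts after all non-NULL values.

RIGHT JOIN keeps every row from `enrollments`; unmatched rows get NULL for `students`'s columns.
Matching on a.stu_id = b.stu_id AND a.cat = b.cat. A NULL in a compared column never satisfies the condition.
Matched pairs: 0; unmatched b rows kept: 6.

(1, NULL, KW, Art); (1, NULL, NU, CS); (2, NULL, KW, NULL); (5, NULL, KW, Art); (5, NULL, NU, Phys); (NULL, NULL, HP, Bio)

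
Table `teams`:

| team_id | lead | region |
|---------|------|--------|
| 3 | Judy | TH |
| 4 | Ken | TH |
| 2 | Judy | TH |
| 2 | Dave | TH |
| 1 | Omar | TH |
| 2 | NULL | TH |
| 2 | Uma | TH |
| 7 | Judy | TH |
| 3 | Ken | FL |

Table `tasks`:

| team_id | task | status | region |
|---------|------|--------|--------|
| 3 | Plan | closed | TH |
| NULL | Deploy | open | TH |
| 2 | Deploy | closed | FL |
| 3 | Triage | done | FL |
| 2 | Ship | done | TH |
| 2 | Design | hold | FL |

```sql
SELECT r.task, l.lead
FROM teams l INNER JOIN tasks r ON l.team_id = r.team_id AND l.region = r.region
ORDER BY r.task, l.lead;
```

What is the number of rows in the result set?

INNER JOIN keeps only pairs where the ON condition holds.
Matching on l.team_id = r.team_id AND l.region = r.region. A NULL in a compared column never satisfies the condition.
- l (team_id=3, region=TH) pairs with 1 row(s) of r.
- l (team_id=4, region=TH) has no partner → excluded.
- l (team_id=2, region=TH) pairs with 1 row(s) of r.
- l (team_id=2, region=TH) pairs with 1 row(s) of r.
- l (team_id=1, region=TH) has no partner → excluded.
- l (team_id=2, region=TH) pairs with 1 row(s) of r.
- l (team_id=2, region=TH) pairs with 1 row(s) of r.
- l (team_id=7, region=TH) has no partner → excluded.
- l (team_id=3, region=FL) pairs with 1 row(s) of r.
Total: 6 rows.

6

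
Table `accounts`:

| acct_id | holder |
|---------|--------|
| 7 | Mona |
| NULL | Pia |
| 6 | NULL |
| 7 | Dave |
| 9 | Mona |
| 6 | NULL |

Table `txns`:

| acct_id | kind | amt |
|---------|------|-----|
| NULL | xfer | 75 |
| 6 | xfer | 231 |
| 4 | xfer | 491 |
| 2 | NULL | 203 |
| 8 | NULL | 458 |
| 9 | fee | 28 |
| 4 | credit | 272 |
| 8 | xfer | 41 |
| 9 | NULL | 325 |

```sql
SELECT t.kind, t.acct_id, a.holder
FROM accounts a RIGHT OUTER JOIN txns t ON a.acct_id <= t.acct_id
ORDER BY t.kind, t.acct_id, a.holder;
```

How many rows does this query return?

RIGHT JOIN keeps every row from `txns`; unmatched rows get NULL for `accounts`'s columns.
Matching on a.acct_id <= t.acct_id. A NULL in a compared column never satisfies the condition.
Matched pairs: 20; unmatched t rows kept: 4.
Total: 20 matched + 4 padded = 24 rows.

24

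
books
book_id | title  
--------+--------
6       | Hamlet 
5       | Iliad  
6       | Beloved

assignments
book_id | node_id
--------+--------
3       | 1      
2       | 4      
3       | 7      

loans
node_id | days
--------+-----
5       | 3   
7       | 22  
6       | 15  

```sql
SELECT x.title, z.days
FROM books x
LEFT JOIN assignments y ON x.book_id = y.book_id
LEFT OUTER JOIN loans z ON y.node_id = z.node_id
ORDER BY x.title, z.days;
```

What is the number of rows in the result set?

3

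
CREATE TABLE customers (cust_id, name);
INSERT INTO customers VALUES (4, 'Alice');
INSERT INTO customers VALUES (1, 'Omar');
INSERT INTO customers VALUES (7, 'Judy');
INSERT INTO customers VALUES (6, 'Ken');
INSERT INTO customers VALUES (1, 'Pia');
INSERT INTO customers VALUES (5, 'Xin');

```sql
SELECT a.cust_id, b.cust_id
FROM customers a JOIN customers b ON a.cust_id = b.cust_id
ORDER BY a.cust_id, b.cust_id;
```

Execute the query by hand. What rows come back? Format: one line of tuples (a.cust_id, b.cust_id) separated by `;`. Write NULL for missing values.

INNER JOIN keeps only pairs where the ON condition holds.
Matching on a.cust_id = b.cust_id.
- a row (cust_id=4): matches 1 b row(s) → 1 output row(s).
- a row (cust_id=1): matches 2 b row(s) → 2 output row(s).
- a row (cust_id=7): matches 1 b row(s) → 1 output row(s).
- a row (cust_id=6): matches 1 b row(s) → 1 output row(s).
- a row (cust_id=1): matches 2 b row(s) → 2 output row(s).
- a row (cust_id=5): matches 1 b row(s) → 1 output row(s).
After projecting and ordering:
a.cust_id | b.cust_id
1 | 1
1 | 1
1 | 1
1 | 1
4 | 4
5 | 5
6 | 6
7 | 7

(1, 1); (1, 1); (1, 1); (1, 1); (4, 4); (5, 5); (6, 6); (7, 7)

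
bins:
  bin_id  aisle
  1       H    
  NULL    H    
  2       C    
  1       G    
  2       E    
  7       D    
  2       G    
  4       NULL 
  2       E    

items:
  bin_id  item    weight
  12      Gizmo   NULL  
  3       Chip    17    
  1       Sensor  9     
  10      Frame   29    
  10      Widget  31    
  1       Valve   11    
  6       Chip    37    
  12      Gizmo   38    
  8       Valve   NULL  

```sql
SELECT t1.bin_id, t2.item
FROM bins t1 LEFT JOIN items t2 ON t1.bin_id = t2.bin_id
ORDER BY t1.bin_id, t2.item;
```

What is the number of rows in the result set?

11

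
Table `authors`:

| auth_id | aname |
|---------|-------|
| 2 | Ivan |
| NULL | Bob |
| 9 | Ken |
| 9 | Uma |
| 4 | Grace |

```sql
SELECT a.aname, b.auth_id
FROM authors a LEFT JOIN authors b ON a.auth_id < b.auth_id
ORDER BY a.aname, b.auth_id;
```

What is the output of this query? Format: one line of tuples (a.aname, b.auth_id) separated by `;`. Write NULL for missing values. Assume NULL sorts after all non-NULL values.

LEFT JOIN keeps every row from `authors a`; unmatched rows get NULL for `authors b`'s columns.
Matching on a.auth_id < b.auth_id. A NULL in a compared column never satisfies the condition.
- a (auth_id=2) pairs with 3 row(s) of b.
- a (auth_id=NULL) has no partner → padded with NULL.
- a (auth_id=9) has no partner → padded with NULL.
- a (auth_id=9) has no partner → padded with NULL.
- a (auth_id=4) pairs with 2 row(s) of b.
After projecting and ordering:
a.aname | b.auth_id
Bob | NULL
Grace | 9
Grace | 9
Ivan | 4
Ivan | 9
Ivan | 9
Ken | NULL
Uma | NULL

(Bob, NULL); (Grace, 9); (Grace, 9); (Ivan, 4); (Ivan, 9); (Ivan, 9); (Ken, NULL); (Uma, NULL)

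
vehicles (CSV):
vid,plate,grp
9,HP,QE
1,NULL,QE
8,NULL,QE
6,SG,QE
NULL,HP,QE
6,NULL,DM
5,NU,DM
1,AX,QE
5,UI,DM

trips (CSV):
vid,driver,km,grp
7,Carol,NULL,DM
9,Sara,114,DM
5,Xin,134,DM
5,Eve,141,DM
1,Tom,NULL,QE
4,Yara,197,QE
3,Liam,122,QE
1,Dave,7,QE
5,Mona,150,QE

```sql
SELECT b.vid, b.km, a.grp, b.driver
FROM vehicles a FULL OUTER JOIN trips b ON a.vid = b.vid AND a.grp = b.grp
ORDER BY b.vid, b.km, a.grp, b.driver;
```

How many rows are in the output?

18

FULL OUTER JOIN keeps every row from both sides; unmatched rows get NULL for the other side's columns.
Matching on a.vid = b.vid AND a.grp = b.grp. A NULL in a compared column never satisfies the condition.
- a (vid=9, grp=QE) has no partner → padded with NULL.
- a (vid=1, grp=QE) pairs with 2 row(s) of b.
- a (vid=8, grp=QE) has no partner → padded with NULL.
- a (vid=6, grp=QE) has no partner → padded with NULL.
- a (vid=NULL, grp=QE) has no partner → padded with NULL.
- a (vid=6, grp=DM) has no partner → padded with NULL.
- a (vid=5, grp=DM) pairs with 2 row(s) of b.
- a (vid=1, grp=QE) pairs with 2 row(s) of b.
- a (vid=5, grp=DM) pairs with 2 row(s) of b.
- plus 5 unmatched b row(s), each kept with NULL a columns.
Total: 8 matched + 10 padded = 18 rows.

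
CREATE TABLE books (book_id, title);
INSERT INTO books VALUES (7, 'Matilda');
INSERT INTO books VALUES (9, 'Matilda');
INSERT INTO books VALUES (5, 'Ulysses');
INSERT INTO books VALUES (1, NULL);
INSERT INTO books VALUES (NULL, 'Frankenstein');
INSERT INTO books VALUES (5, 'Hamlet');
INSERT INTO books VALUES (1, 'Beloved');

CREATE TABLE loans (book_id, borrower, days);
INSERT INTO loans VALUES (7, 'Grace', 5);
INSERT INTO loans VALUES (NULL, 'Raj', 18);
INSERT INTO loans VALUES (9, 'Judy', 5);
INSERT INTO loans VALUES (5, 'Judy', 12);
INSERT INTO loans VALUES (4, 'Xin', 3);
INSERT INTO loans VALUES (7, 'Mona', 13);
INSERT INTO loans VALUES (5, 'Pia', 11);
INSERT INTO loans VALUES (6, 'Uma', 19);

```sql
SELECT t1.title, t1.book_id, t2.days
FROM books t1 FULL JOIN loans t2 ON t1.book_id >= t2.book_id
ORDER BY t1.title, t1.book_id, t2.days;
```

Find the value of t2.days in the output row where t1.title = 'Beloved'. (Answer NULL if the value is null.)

FULL OUTER JOIN keeps every row from both sides; unmatched rows get NULL for the other side's columns.
Matching on t1.book_id >= t2.book_id. A NULL in a compared column never satisfies the condition.
- t1[0] book_id=7 → 6 match(es) in t2 → 6 row(s).
- t1[1] book_id=9 → 7 match(es) in t2 → 7 row(s).
- t1[2] book_id=5 → 3 match(es) in t2 → 3 row(s).
- t1[3] book_id=1 → no match; kept with NULLs on the t2 side.
- t1[4] book_id=NULL → no match; kept with NULLs on the t2 side.
- t1[5] book_id=5 → 3 match(es) in t2 → 3 row(s).
- t1[6] book_id=1 → no match; kept with NULLs on the t2 side.
- plus 1 unmatched t2 row(s), each kept with NULL t1 columns.

NULL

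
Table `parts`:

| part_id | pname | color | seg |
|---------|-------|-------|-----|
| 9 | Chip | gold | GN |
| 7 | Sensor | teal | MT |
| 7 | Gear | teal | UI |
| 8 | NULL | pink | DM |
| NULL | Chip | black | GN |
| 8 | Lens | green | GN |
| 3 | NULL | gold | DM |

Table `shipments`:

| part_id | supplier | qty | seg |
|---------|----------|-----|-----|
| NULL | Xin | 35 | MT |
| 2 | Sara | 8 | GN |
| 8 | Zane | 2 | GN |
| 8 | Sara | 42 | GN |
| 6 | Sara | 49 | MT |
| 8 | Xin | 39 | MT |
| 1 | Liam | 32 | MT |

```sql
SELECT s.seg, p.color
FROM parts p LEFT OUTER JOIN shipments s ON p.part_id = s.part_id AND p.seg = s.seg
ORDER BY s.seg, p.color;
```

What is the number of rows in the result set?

8

LEFT JOIN keeps every row from `parts`; unmatched rows get NULL for `shipments`'s columns.
Matching on p.part_id = s.part_id AND p.seg = s.seg. A NULL in a compared column never satisfies the condition.
Matched pairs: 2; unmatched p rows kept: 6.
Total: 2 matched + 6 padded = 8 rows.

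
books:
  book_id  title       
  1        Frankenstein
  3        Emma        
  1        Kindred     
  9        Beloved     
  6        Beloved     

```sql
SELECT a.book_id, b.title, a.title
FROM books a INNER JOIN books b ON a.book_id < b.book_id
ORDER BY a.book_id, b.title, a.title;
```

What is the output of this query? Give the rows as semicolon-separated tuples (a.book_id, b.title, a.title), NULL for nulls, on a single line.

INNER JOIN keeps only pairs where the ON condition holds.
Matching on a.book_id < b.book_id.
- a row (book_id=1): matches 3 b row(s) → 3 output row(s).
- a row (book_id=3): matches 2 b row(s) → 2 output row(s).
- a row (book_id=1): matches 3 b row(s) → 3 output row(s).
- a row (book_id=9): no match → dropped.
- a row (book_id=6): matches 1 b row(s) → 1 output row(s).
After projecting and ordering:
a.book_id | b.title | a.title
1 | Beloved | Frankenstein
1 | Beloved | Frankenstein
1 | Beloved | Kindred
1 | Beloved | Kindred
1 | Emma | Frankenstein
1 | Emma | Kindred
3 | Beloved | Emma
3 | Beloved | Emma
6 | Beloved | Beloved

(1, Beloved, Frankenstein); (1, Beloved, Frankenstein); (1, Beloved, Kindred); (1, Beloved, Kindred); (1, Emma, Frankenstein); (1, Emma, Kindred); (3, Beloved, Emma); (3, Beloved, Emma); (6, Beloved, Beloved)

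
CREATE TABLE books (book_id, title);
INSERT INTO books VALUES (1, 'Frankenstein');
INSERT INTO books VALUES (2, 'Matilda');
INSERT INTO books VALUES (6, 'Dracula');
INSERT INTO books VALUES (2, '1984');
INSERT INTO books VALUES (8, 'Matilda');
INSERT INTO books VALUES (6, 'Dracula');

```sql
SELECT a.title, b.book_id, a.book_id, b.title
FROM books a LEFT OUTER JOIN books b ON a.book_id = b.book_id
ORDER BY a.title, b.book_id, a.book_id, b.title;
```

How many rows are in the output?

10

LEFT JOIN keeps every row from `books a`; unmatched rows get NULL for `books b`'s columns.
Matching on a.book_id = b.book_id.
Matched pairs: 10; unmatched a rows kept: 0.
Total: 10 rows.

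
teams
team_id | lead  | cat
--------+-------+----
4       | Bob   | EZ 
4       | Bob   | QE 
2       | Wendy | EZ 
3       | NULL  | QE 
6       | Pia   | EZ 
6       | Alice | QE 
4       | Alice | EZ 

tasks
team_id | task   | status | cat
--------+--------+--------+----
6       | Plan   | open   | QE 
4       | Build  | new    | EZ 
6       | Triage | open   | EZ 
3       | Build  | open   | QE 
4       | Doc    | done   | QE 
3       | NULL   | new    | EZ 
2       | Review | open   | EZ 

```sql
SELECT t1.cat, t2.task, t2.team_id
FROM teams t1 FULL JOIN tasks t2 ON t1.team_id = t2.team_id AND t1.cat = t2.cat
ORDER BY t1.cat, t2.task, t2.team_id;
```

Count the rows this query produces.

8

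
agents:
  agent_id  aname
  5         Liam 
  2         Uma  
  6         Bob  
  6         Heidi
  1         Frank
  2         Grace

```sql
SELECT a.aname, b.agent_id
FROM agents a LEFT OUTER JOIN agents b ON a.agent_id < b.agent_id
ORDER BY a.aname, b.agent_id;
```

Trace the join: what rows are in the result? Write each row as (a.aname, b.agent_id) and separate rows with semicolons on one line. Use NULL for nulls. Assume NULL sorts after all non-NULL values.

LEFT JOIN keeps every row from `agents a`; unmatched rows get NULL for `agents b`'s columns.
Matching on a.agent_id < b.agent_id.
- a row (agent_id=5): matches 2 b row(s) → 2 output row(s).
- a row (agent_id=2): matches 3 b row(s) → 3 output row(s).
- a row (agent_id=6): no match → kept, b columns NULL.
- a row (agent_id=6): no match → kept, b columns NULL.
- a row (agent_id=1): matches 5 b row(s) → 5 output row(s).
- a row (agent_id=2): matches 3 b row(s) → 3 output row(s).

(Bob, NULL); (Frank, 2); (Frank, 2); (Frank, 5); (Frank, 6); (Frank, 6); (Grace, 5); (Grace, 6); (Grace, 6); (Heidi, NULL); (Liam, 6); (Liam, 6); (Uma, 5); (Uma, 6); (Uma, 6)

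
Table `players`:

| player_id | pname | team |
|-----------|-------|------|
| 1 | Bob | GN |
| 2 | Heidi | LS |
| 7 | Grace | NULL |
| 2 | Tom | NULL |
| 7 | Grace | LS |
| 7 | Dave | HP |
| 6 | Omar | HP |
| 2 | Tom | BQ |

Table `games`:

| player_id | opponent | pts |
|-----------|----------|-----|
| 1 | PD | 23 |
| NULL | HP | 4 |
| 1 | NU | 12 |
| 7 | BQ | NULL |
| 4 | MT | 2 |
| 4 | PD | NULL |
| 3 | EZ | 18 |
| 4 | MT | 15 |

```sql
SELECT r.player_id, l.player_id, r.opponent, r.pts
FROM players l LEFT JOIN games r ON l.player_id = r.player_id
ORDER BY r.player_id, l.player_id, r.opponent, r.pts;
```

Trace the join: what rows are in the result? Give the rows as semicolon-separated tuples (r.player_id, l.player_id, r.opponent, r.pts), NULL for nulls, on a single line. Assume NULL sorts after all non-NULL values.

(1, 1, NU, 12); (1, 1, PD, 23); (7, 7, BQ, NULL); (7, 7, BQ, NULL); (7, 7, BQ, NULL); (NULL, 2, NULL, NULL); (NULL, 2, NULL, NULL); (NULL, 2, NULL, NULL); (NULL, 6, NULL, NULL)

LEFT JOIN keeps every row from `players`; unmatched rows get NULL for `games`'s columns.
Matching on l.player_id = r.player_id. A NULL in a compared column never satisfies the condition.
Matched pairs: 5; unmatched l rows kept: 4.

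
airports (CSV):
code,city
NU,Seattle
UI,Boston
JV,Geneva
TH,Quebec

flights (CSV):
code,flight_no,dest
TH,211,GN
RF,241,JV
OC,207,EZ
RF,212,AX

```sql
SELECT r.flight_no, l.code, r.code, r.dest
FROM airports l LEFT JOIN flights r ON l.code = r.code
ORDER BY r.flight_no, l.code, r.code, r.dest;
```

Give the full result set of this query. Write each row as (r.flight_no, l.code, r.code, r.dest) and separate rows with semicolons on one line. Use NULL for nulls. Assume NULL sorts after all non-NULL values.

(211, TH, TH, GN); (NULL, JV, NULL, NULL); (NULL, NU, NULL, NULL); (NULL, UI, NULL, NULL)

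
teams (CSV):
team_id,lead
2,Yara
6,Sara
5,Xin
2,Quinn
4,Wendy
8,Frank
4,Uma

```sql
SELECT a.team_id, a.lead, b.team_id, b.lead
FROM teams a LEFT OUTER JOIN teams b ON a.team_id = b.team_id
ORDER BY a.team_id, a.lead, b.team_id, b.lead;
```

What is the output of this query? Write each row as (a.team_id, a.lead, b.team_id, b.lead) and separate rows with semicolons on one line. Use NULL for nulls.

(2, Quinn, 2, Quinn); (2, Quinn, 2, Yara); (2, Yara, 2, Quinn); (2, Yara, 2, Yara); (4, Uma, 4, Uma); (4, Uma, 4, Wendy); (4, Wendy, 4, Uma); (4, Wendy, 4, Wendy); (5, Xin, 5, Xin); (6, Sara, 6, Sara); (8, Frank, 8, Frank)

LEFT JOIN keeps every row from `teams a`; unmatched rows get NULL for `teams b`'s columns.
Matching on a.team_id = b.team_id.
- a[0] team_id=2 → 2 match(es) in b → 2 row(s).
- a[1] team_id=6 → 1 match(es) in b → 1 row(s).
- a[2] team_id=5 → 1 match(es) in b → 1 row(s).
- a[3] team_id=2 → 2 match(es) in b → 2 row(s).
- a[4] team_id=4 → 2 match(es) in b → 2 row(s).
- a[5] team_id=8 → 1 match(es) in b → 1 row(s).
- a[6] team_id=4 → 2 match(es) in b → 2 row(s).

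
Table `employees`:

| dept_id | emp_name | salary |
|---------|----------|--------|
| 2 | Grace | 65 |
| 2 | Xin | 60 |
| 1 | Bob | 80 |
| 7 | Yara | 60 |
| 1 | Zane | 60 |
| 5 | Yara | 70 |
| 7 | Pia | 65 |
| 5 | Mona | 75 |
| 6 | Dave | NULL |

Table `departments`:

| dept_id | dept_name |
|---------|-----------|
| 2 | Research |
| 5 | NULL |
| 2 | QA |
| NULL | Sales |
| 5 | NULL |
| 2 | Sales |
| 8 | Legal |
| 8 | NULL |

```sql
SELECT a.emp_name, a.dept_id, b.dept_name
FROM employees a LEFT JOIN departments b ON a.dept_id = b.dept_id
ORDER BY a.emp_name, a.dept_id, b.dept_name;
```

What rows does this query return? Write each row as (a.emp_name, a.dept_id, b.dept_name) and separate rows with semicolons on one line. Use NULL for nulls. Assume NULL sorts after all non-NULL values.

(Bob, 1, NULL); (Dave, 6, NULL); (Grace, 2, QA); (Grace, 2, Research); (Grace, 2, Sales); (Mona, 5, NULL); (Mona, 5, NULL); (Pia, 7, NULL); (Xin, 2, QA); (Xin, 2, Research); (Xin, 2, Sales); (Yara, 5, NULL); (Yara, 5, NULL); (Yara, 7, NULL); (Zane, 1, NULL)

LEFT JOIN keeps every row from `employees`; unmatched rows get NULL for `departments`'s columns.
Matching on a.dept_id = b.dept_id. A NULL in a compared column never satisfies the condition.
- dept_id=2: 3 matching b row(s), so 3 row(s) emitted.
- dept_id=2: 3 matching b row(s), so 3 row(s) emitted.
- dept_id=1: no b row matches, row kept with b columns NULL.
- dept_id=7: no b row matches, row kept with b columns NULL.
- dept_id=1: no b row matches, row kept with b columns NULL.
- dept_id=5: 2 matching b row(s), so 2 row(s) emitted.
- dept_id=7: no b row matches, row kept with b columns NULL.
- dept_id=5: 2 matching b row(s), so 2 row(s) emitted.
- dept_id=6: no b row matches, row kept with b columns NULL.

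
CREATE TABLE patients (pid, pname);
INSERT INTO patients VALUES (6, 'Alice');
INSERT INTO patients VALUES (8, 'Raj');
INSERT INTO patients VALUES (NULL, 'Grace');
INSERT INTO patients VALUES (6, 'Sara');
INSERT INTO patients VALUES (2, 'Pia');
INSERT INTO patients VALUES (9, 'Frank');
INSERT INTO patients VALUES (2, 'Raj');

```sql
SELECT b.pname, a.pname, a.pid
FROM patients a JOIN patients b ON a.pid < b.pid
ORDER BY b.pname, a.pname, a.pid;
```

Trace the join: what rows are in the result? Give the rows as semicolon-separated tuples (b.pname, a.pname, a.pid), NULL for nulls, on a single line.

INNER JOIN keeps only pairs where the ON condition holds.
Matching on a.pid < b.pid. A NULL in a compared column never satisfies the condition.
- a (pid=6) pairs with 2 row(s) of b.
- a (pid=8) pairs with 1 row(s) of b.
- a (pid=NULL) has no partner → excluded.
- a (pid=6) pairs with 2 row(s) of b.
- a (pid=2) pairs with 4 row(s) of b.
- a (pid=9) has no partner → excluded.
- a (pid=2) pairs with 4 row(s) of b.

(Alice, Pia, 2); (Alice, Raj, 2); (Frank, Alice, 6); (Frank, Pia, 2); (Frank, Raj, 2); (Frank, Raj, 8); (Frank, Sara, 6); (Raj, Alice, 6); (Raj, Pia, 2); (Raj, Raj, 2); (Raj, Sara, 6); (Sara, Pia, 2); (Sara, Raj, 2)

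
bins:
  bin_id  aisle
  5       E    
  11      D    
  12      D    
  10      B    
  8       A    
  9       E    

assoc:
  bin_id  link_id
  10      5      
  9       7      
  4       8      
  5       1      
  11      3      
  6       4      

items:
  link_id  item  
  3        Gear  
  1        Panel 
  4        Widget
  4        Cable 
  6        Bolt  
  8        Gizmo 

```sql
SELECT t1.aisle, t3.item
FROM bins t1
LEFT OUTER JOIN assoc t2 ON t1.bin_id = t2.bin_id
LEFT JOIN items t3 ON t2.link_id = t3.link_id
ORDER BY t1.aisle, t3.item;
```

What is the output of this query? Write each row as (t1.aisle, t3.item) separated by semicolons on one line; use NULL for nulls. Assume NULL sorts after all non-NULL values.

Joins associate left-to-right: bins LEFT JOIN assoc on bin_id gives 6 intermediate row(s).
Then LEFT JOIN `items t3` on link_id: each of those 6 rows is kept; rows whose t2.link_id has no match in t3 get NULL for t3's columns.

(A, NULL); (B, NULL); (D, Gear); (D, NULL); (E, Panel); (E, NULL)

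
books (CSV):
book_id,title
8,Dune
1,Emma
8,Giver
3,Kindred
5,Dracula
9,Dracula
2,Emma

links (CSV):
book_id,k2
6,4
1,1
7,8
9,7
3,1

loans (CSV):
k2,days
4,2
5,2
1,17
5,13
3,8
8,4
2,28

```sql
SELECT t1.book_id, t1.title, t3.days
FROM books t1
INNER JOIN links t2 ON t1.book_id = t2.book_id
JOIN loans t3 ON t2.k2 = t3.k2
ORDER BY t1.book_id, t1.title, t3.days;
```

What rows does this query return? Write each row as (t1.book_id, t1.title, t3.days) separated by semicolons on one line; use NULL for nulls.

(1, Emma, 17); (3, Kindred, 17)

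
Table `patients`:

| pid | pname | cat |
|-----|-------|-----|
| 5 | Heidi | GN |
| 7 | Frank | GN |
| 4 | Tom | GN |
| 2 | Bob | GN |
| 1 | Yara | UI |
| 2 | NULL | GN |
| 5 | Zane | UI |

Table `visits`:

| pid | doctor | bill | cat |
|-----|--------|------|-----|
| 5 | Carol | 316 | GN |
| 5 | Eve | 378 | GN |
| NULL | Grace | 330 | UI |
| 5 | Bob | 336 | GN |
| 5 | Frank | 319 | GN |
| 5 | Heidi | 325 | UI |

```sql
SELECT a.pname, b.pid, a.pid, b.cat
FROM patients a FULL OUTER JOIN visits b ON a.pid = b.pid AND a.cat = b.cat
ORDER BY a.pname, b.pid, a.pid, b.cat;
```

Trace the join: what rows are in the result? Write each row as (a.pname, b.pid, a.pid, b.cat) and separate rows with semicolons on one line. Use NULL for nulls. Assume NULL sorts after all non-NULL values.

(Bob, NULL, 2, NULL); (Frank, NULL, 7, NULL); (Heidi, 5, 5, GN); (Heidi, 5, 5, GN); (Heidi, 5, 5, GN); (Heidi, 5, 5, GN); (Tom, NULL, 4, NULL); (Yara, NULL, 1, NULL); (Zane, 5, 5, UI); (NULL, NULL, 2, NULL); (NULL, NULL, NULL, UI)

FULL OUTER JOIN keeps every row from both sides; unmatched rows get NULL for the other side's columns.
Matching on a.pid = b.pid AND a.cat = b.cat. A NULL in a compared column never satisfies the condition.
- pid=5, cat=GN: 4 matching b row(s), so 4 row(s) emitted.
- pid=7, cat=GN: no b row matches, row kept with b columns NULL.
- pid=4, cat=GN: no b row matches, row kept with b columns NULL.
- pid=2, cat=GN: no b row matches, row kept with b columns NULL.
- pid=1, cat=UI: no b row matches, row kept with b columns NULL.
- pid=2, cat=GN: no b row matches, row kept with b columns NULL.
- pid=5, cat=UI: 1 matching b row(s), so 1 row(s) emitted.
- plus 1 unmatched b row(s), each kept with NULL a columns.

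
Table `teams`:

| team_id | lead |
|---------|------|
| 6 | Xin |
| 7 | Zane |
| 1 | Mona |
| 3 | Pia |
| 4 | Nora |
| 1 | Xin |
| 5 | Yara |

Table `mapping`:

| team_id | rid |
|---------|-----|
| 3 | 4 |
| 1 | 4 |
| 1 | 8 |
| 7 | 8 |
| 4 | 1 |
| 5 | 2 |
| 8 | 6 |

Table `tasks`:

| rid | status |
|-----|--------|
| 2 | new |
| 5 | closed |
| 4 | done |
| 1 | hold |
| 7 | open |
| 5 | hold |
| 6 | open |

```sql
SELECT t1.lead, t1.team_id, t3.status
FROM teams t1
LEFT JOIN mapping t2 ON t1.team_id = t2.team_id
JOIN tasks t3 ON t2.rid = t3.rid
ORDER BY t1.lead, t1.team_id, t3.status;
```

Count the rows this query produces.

Step 1 — t1 LEFT JOIN t2 on team_id → 9 row(s).
Then INNER JOIN `tasks t3` on rid: keep only rows whose t2.rid appears in t3.
Result: 5 row(s).

5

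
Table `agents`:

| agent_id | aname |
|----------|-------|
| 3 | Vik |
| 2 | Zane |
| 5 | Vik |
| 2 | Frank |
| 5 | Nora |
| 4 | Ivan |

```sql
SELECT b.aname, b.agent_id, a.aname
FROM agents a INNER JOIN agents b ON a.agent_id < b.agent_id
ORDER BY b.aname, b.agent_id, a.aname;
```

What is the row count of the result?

INNER JOIN keeps only pairs where the ON condition holds.
Matching on a.agent_id < b.agent_id.
- a (agent_id=3) pairs with 3 row(s) of b.
- a (agent_id=2) pairs with 4 row(s) of b.
- a (agent_id=5) has no partner → excluded.
- a (agent_id=2) pairs with 4 row(s) of b.
- a (agent_id=5) has no partner → excluded.
- a (agent_id=4) pairs with 2 row(s) of b.
Total: 13 rows.

13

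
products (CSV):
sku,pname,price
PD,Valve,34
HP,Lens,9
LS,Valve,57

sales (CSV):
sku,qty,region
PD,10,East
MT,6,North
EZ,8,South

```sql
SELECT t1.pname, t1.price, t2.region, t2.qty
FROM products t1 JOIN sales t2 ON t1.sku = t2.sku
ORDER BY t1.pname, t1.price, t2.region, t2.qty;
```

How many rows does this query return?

1

INNER JOIN keeps only pairs where the ON condition holds.
Matching on t1.sku = t2.sku.
- t1[0] sku=PD → 1 match(es) in t2 → 1 row(s).
- t1[1] sku=HP → no match; dropped.
- t1[2] sku=LS → no match; dropped.
Total: 1 rows.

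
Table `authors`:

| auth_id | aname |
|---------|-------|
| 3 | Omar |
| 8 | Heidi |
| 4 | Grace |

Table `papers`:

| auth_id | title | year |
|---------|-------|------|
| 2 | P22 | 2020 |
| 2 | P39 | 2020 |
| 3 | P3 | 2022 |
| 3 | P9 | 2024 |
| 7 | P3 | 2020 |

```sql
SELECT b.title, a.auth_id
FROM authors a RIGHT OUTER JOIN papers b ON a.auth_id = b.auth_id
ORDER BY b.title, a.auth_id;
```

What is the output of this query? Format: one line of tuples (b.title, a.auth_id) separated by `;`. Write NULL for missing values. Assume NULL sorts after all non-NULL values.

(P22, NULL); (P3, 3); (P3, NULL); (P39, NULL); (P9, 3)

RIGHT JOIN keeps every row from `papers`; unmatched rows get NULL for `authors`'s columns.
Matching on a.auth_id = b.auth_id.
- auth_id=3: 2 matching b row(s), so 2 row(s) emitted.
- auth_id=8: no matching b row.
- auth_id=4: no matching b row.
- plus 3 unmatched b row(s), each kept with NULL a columns.
After projecting and ordering:
b.title | a.auth_id
P22 | NULL
P3 | 3
P3 | NULL
P39 | NULL
P9 | 3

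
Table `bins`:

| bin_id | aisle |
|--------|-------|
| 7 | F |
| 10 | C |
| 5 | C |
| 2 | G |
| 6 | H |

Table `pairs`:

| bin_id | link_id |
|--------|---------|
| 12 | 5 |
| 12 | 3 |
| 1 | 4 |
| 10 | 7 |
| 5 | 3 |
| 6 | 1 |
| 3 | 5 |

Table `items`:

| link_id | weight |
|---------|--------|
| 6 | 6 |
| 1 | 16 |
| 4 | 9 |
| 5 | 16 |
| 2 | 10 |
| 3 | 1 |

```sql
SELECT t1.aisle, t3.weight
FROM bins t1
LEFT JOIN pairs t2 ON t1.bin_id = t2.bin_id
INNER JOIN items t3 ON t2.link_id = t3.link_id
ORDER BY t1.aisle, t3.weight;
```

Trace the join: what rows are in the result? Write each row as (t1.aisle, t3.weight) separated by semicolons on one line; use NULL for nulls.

(C, 1); (H, 16)

Step 1 — t1 LEFT JOIN t2 on bin_id → 5 row(s).
Then INNER JOIN `items t3` on link_id: keep only rows whose t2.link_id appears in t3.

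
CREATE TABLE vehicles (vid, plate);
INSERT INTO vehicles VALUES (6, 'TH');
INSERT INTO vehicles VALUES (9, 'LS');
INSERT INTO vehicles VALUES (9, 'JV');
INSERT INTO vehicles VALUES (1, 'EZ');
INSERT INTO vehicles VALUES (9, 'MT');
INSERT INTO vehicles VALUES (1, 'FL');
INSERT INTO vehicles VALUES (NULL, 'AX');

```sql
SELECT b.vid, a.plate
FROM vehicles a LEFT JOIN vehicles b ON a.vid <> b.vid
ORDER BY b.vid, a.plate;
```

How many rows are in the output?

LEFT JOIN keeps every row from `vehicles a`; unmatched rows get NULL for `vehicles b`'s columns.
Matching on a.vid <> b.vid. A NULL in a compared column never satisfies the condition.
- a[0] vid=6 → 5 match(es) in b → 5 row(s).
- a[1] vid=9 → 3 match(es) in b → 3 row(s).
- a[2] vid=9 → 3 match(es) in b → 3 row(s).
- a[3] vid=1 → 4 match(es) in b → 4 row(s).
- a[4] vid=9 → 3 match(es) in b → 3 row(s).
- a[5] vid=1 → 4 match(es) in b → 4 row(s).
- a[6] vid=NULL → no match; kept with NULLs on the b side.
Total: 22 matched + 1 padded = 23 rows.

23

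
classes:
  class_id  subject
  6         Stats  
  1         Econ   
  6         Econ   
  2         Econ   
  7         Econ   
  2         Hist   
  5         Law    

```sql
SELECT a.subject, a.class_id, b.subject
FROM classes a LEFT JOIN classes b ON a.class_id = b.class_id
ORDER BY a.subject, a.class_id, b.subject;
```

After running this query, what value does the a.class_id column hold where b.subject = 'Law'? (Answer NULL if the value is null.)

LEFT JOIN keeps every row from `classes a`; unmatched rows get NULL for `classes b`'s columns.
Matching on a.class_id = b.class_id.
Matched pairs: 11; unmatched a rows kept: 0.

5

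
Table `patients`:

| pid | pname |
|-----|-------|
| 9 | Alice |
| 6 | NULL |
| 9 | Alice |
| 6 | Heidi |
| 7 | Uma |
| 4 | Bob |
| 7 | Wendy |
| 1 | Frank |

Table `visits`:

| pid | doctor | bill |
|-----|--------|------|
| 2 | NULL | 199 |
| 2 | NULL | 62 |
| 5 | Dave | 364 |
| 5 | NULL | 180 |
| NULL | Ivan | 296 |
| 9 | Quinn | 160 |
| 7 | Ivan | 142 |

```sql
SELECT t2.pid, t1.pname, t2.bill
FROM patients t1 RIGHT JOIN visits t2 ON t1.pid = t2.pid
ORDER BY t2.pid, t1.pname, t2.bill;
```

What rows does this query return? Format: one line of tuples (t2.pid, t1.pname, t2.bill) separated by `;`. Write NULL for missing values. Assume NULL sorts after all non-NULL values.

(2, NULL, 62); (2, NULL, 199); (5, NULL, 180); (5, NULL, 364); (7, Uma, 142); (7, Wendy, 142); (9, Alice, 160); (9, Alice, 160); (NULL, NULL, 296)

RIGHT JOIN keeps every row from `visits`; unmatched rows get NULL for `patients`'s columns.
Matching on t1.pid = t2.pid. A NULL in a compared column never satisfies the condition.
- t1[0] pid=9 → 1 match(es) in t2 → 1 row(s).
- t1[1] pid=6 → no match.
- t1[2] pid=9 → 1 match(es) in t2 → 1 row(s).
- t1[3] pid=6 → no match.
- t1[4] pid=7 → 1 match(es) in t2 → 1 row(s).
- t1[5] pid=4 → no match.
- t1[6] pid=7 → 1 match(es) in t2 → 1 row(s).
- t1[7] pid=1 → no match.
- plus 5 unmatched t2 row(s), each kept with NULL t1 columns.
After projecting and ordering:
t2.pid | t1.pname | t2.bill
2 | NULL | 62
2 | NULL | 199
5 | NULL | 180
5 | NULL | 364
7 | Uma | 142
7 | Wendy | 142
9 | Alice | 160
9 | Alice | 160
NULL | NULL | 296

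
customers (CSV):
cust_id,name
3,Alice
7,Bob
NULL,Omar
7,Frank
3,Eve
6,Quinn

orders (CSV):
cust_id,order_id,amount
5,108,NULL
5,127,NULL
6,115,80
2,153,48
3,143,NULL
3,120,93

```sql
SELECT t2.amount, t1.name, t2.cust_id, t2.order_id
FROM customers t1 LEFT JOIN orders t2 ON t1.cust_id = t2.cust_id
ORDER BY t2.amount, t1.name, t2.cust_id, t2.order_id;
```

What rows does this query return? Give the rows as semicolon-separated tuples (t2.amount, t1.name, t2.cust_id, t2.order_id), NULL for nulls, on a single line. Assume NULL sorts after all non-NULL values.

LEFT JOIN keeps every row from `customers`; unmatched rows get NULL for `orders`'s columns.
Matching on t1.cust_id = t2.cust_id. A NULL in a compared column never satisfies the condition.
- t1 row (cust_id=3): matches 2 t2 row(s) → 2 output row(s).
- t1 row (cust_id=7): no match → kept, t2 columns NULL.
- t1 row (cust_id=NULL): no match → kept, t2 columns NULL.
- t1 row (cust_id=7): no match → kept, t2 columns NULL.
- t1 row (cust_id=3): matches 2 t2 row(s) → 2 output row(s).
- t1 row (cust_id=6): matches 1 t2 row(s) → 1 output row(s).
After projecting and ordering:
t2.amount | t1.name | t2.cust_id | t2.order_id
80 | Quinn | 6 | 115
93 | Alice | 3 | 120
93 | Eve | 3 | 120
NULL | Alice | 3 | 143
NULL | Bob | NULL | NULL
NULL | Eve | 3 | 143
NULL | Frank | NULL | NULL
NULL | Omar | NULL | NULL

(80, Quinn, 6, 115); (93, Alice, 3, 120); (93, Eve, 3, 120); (NULL, Alice, 3, 143); (NULL, Bob, NULL, NULL); (NULL, Eve, 3, 143); (NULL, Frank, NULL, NULL); (NULL, Omar, NULL, NULL)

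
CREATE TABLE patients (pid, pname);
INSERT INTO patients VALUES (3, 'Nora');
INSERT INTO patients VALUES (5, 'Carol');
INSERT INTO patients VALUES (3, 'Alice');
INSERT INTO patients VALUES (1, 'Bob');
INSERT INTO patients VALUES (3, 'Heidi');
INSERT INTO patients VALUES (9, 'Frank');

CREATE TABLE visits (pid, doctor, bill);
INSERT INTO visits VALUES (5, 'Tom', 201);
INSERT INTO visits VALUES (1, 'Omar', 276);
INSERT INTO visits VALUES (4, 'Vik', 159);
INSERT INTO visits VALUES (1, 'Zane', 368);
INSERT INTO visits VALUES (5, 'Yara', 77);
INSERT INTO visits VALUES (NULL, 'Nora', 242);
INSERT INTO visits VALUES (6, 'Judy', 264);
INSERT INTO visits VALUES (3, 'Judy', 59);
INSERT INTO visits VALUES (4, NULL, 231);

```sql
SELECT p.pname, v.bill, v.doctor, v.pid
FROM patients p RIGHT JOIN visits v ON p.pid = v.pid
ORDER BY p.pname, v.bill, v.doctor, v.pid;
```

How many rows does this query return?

11

RIGHT JOIN keeps every row from `visits`; unmatched rows get NULL for `patients`'s columns.
Matching on p.pid = v.pid. A NULL in a compared column never satisfies the condition.
Matched pairs: 7; unmatched v rows kept: 4.
Total: 7 matched + 4 padded = 11 rows.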